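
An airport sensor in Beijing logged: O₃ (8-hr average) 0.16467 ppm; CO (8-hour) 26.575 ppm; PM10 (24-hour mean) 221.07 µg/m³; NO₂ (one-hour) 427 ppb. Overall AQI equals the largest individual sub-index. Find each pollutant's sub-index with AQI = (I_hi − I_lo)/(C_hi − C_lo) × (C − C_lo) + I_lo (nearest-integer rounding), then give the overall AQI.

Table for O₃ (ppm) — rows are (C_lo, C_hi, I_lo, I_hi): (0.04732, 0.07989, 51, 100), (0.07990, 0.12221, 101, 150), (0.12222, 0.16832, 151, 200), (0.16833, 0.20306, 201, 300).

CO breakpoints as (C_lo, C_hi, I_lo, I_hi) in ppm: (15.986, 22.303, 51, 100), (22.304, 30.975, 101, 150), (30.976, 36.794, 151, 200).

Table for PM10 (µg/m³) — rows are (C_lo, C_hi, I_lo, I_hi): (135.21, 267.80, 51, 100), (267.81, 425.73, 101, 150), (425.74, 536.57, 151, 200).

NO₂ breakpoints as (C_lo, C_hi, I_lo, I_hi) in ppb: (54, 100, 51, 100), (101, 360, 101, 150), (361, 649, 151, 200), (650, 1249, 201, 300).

196

O₃: 0.16467 lies in 0.12222–0.16832, so I_lo=151, I_hi=200, C_lo=0.12222, C_hi=0.16832.
(200−151)/(0.16832−0.12222) × (0.16467−0.12222) + 151 = 49/0.04610 × 0.04245 + 151 ≈ 196.12 → 196.
CO: 26.575 lies in 22.304–30.975, so I_lo=101, I_hi=150, C_lo=22.304, C_hi=30.975.
(150−101)/(30.975−22.304) × (26.575−22.304) + 101 = 49/8.671 × 4.271 + 101 ≈ 125.14 → 125.
PM10: 221.07 ∈ [135.21, 267.80] ↔ index [51, 100].
51 + (221.07−135.21)·(100−51)/(267.80−135.21) = 51 + 85.86·49/132.59 ≈ 82.73, so AQI = 83.
NO₂ 427: bracket 361–649 → index 151–200; slope 49/288, offset 66.
AQI = 151 + 49/288·66 ≈ 162.23 ⇒ 162.
Sub-indices: O₃→196, CO→125, PM10→83, NO₂→162. Overall AQI = max = 196; dominant pollutant is O₃.
AQI 196: Unhealthy.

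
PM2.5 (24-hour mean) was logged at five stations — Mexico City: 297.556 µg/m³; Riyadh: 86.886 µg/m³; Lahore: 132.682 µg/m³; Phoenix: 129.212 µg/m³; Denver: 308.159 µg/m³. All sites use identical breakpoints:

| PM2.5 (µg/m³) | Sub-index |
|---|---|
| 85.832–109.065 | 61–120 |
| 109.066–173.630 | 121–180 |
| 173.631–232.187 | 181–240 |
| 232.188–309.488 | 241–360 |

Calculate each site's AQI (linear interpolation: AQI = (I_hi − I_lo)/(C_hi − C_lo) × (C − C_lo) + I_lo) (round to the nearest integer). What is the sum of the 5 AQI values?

1046

Mexico City: row 232.188–309.488 (AQI 241–360). (360−241)·(297.556−232.188)/(309.488−232.188) + 241 = 119·65.368/77.300 + 241 ≈ 341.63 → 342.
Riyadh: 86.886 ∈ [85.832, 109.065] ↔ index [61, 120].
61 + (86.886−85.832)·(120−61)/(109.065−85.832) = 61 + 1.054·59/23.233 ≈ 63.68, so AQI = 64.
Lahore: row 109.066–173.630 (AQI 121–180). (180−121)·(132.682−109.066)/(173.630−109.066) + 121 = 59·23.616/64.564 + 121 ≈ 142.58 → 143.
Phoenix: 129.212 lies in 109.066–173.630, so I_lo=121, I_hi=180, C_lo=109.066, C_hi=173.630.
(180−121)/(173.630−109.066) × (129.212−109.066) + 121 = 59/64.564 × 20.146 + 121 ≈ 139.41 → 139.
Denver: 308.159 ∈ [232.188, 309.488] ↔ index [241, 360].
241 + (308.159−232.188)·(360−241)/(309.488−232.188) = 241 + 75.971·119/77.300 ≈ 357.95, so AQI = 358.
AQIs: Mexico City=342, Riyadh=64, Lahore=143, Phoenix=139, Denver=358. Sum = 342 + 64 + 143 + 139 + 358 = 1046.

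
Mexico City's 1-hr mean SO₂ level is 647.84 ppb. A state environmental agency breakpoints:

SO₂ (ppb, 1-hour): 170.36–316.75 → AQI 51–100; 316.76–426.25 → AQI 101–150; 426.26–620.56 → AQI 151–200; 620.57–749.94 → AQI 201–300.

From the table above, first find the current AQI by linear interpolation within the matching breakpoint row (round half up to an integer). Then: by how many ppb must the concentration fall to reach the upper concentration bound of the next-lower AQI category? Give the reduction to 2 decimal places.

27.28

SO₂: 647.84 lies in 620.57–749.94, so I_lo=201, I_hi=300, C_lo=620.57, C_hi=749.94.
(300−201)/(749.94−620.57) × (647.84−620.57) + 201 = 99/129.37 × 27.27 + 201 ≈ 221.87 → 222.
Current AQI 222 is in the Very Unhealthy range (201–300). The next-lower category tops out at AQI 200, whose upper concentration bound is 620.56 ppb.
Reduction needed = 647.84 − 620.56 = 27.28 ppb.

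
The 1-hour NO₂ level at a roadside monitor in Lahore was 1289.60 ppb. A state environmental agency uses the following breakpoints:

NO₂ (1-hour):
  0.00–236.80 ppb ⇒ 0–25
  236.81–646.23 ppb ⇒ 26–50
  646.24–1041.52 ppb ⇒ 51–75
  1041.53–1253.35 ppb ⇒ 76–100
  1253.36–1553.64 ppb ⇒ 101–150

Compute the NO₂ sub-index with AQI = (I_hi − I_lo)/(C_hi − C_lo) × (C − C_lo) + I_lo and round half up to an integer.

107

NO₂: 1289.60 ∈ [1253.36, 1553.64] ↔ index [101, 150].
101 + (1289.60−1253.36)·(150−101)/(1553.64−1253.36) = 101 + 36.24·49/300.28 ≈ 106.91, so AQI = 107.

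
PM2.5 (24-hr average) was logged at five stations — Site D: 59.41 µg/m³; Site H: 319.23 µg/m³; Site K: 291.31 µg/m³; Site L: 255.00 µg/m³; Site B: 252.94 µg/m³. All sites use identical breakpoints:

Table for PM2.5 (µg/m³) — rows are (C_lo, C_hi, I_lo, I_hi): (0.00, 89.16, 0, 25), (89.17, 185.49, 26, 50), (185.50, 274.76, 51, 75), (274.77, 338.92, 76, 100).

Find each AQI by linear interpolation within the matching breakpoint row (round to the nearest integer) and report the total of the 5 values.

331

Site D: 59.41 ∈ [0.00, 89.16] ↔ index [0, 25].
0 + (59.41−0.00)·(25−0)/(89.16−0.00) = 0 + 59.41·25/89.16 ≈ 16.66, so AQI = 17.
Site H: 319.23 ∈ [274.77, 338.92] ↔ index [76, 100].
76 + (319.23−274.77)·(100−76)/(338.92−274.77) = 76 + 44.46·24/64.15 ≈ 92.63, so AQI = 93.
Site K 291.31: bracket 274.77–338.92 → index 76–100; slope 24/64.15, offset 16.54.
AQI = 76 + 24/64.15·16.54 ≈ 82.19 ⇒ 82.
Site L 255.00: bracket 185.50–274.76 → index 51–75; slope 24/89.26, offset 69.50.
AQI = 51 + 24/89.26·69.50 ≈ 69.69 ⇒ 70.
Site B: row 185.50–274.76 (AQI 51–75). (75−51)·(252.94−185.50)/(274.76−185.50) + 51 = 24·67.44/89.26 + 51 ≈ 69.13 → 69.
AQIs: Site D=17, Site H=93, Site K=82, Site L=70, Site B=69. Sum = 17 + 93 + 82 + 70 + 69 = 331.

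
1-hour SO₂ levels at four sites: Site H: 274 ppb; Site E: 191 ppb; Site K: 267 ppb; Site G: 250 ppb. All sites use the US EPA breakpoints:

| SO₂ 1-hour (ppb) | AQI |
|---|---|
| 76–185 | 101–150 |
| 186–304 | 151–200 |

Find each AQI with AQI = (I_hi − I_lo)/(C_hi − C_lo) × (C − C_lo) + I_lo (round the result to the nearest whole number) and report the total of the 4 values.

704

Site H: row 186–304 (AQI 151–200). (200−151)·(274−186)/(304−186) + 151 = 49·88/118 + 151 ≈ 187.54 → 188.
Site E 191: bracket 186–304 → index 151–200; slope 49/118, offset 5.
AQI = 151 + 49/118·5 ≈ 153.08 ⇒ 153.
Site K: 267 lies in 186–304, so I_lo=151, I_hi=200, C_lo=186, C_hi=304.
(200−151)/(304−186) × (267−186) + 151 = 49/118 × 81 + 151 ≈ 184.64 → 185.
Site G: 250 lies in 186–304, so I_lo=151, I_hi=200, C_lo=186, C_hi=304.
(200−151)/(304−186) × (250−186) + 151 = 49/118 × 64 + 151 ≈ 177.58 → 178.
AQIs: Site H=188, Site E=153, Site K=185, Site G=178. Sum = 188 + 153 + 185 + 178 = 704.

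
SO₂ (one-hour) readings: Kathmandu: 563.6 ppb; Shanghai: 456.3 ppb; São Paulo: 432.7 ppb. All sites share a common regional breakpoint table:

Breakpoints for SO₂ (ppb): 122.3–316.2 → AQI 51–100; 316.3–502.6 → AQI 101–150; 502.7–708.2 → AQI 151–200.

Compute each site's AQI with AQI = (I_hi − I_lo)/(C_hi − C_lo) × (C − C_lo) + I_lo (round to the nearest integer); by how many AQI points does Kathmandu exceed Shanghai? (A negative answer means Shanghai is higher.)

Kathmandu: 563.6 lies in 502.7–708.2, so I_lo=151, I_hi=200, C_lo=502.7, C_hi=708.2.
(200−151)/(708.2−502.7) × (563.6−502.7) + 151 = 49/205.5 × 60.9 + 151 ≈ 165.52 → 166.
Shanghai 456.3: bracket 316.3–502.6 → index 101–150; slope 49/186.3, offset 140.0.
AQI = 101 + 49/186.3·140.0 ≈ 137.82 ⇒ 138.
São Paulo: 432.7 ∈ [316.3, 502.6] ↔ index [101, 150].
101 + (432.7−316.3)·(150−101)/(502.6−316.3) = 101 + 116.4·49/186.3 ≈ 131.62, so AQI = 132.
AQIs: Kathmandu=166, Shanghai=138, São Paulo=132. Kathmandu (166) − Shanghai (138) = 28.

28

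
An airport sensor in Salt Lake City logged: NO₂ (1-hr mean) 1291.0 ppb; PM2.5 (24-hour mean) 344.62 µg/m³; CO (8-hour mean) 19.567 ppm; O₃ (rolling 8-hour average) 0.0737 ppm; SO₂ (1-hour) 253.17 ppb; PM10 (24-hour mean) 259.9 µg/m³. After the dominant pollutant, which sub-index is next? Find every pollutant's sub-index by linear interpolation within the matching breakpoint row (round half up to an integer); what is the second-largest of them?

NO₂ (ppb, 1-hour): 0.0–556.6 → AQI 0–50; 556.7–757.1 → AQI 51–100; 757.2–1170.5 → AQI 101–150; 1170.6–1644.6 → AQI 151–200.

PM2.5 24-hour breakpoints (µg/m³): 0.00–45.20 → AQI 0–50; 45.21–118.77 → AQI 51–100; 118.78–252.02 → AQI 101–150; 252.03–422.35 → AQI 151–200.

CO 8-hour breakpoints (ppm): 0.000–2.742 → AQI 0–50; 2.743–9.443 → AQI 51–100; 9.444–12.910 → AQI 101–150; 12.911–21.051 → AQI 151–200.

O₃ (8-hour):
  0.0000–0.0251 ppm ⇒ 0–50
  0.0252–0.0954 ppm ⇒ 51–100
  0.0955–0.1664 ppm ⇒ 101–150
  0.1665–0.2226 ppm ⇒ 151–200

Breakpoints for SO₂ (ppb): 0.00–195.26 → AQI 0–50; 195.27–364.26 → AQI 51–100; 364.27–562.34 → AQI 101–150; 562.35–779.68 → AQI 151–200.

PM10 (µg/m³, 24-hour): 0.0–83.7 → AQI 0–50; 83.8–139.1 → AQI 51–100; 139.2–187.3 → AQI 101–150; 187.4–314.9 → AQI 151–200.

179

NO₂ 1291.0: bracket 1170.6–1644.6 → index 151–200; slope 49/474.0, offset 120.4.
AQI = 151 + 49/474.0·120.4 ≈ 163.45 ⇒ 163.
PM2.5: row 252.03–422.35 (AQI 151–200). (200−151)·(344.62−252.03)/(422.35−252.03) + 151 = 49·92.59/170.32 + 151 ≈ 177.64 → 178.
CO: 19.567 lies in 12.911–21.051, so I_lo=151, I_hi=200, C_lo=12.911, C_hi=21.051.
(200−151)/(21.051−12.911) × (19.567−12.911) + 151 = 49/8.140 × 6.656 + 151 ≈ 191.07 → 191.
O₃: 0.0737 lies in 0.0252–0.0954, so I_lo=51, I_hi=100, C_lo=0.0252, C_hi=0.0954.
(100−51)/(0.0954−0.0252) × (0.0737−0.0252) + 51 = 49/0.0702 × 0.0485 + 51 ≈ 84.85 → 85.
SO₂ 253.17: bracket 195.27–364.26 → index 51–100; slope 49/168.99, offset 57.90.
AQI = 51 + 49/168.99·57.90 ≈ 67.79 ⇒ 68.
PM10: row 187.4–314.9 (AQI 151–200). (200−151)·(259.9−187.4)/(314.9−187.4) + 151 = 49·72.5/127.5 + 151 ≈ 178.86 → 179.
Sub-indices: NO₂→163, PM2.5→178, CO→191, O₃→85, SO₂→68, PM10→179. Ranked high→low: 191, 179, 178, 163, 85, 68. Second-highest sub-index = 179.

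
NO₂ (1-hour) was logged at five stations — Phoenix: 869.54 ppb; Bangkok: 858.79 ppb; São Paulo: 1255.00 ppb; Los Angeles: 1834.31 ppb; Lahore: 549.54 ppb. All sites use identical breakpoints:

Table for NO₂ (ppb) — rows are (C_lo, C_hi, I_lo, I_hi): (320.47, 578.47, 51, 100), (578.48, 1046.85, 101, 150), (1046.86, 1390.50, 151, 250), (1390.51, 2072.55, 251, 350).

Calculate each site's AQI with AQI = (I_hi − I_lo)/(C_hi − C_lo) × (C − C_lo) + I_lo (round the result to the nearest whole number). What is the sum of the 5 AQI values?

Phoenix: row 578.48–1046.85 (AQI 101–150). (150−101)·(869.54−578.48)/(1046.85−578.48) + 101 = 49·291.06/468.37 + 101 ≈ 131.45 → 131.
Bangkok: row 578.48–1046.85 (AQI 101–150). (150−101)·(858.79−578.48)/(1046.85−578.48) + 101 = 49·280.31/468.37 + 101 ≈ 130.33 → 130.
São Paulo: 1255.00 ∈ [1046.86, 1390.50] ↔ index [151, 250].
151 + (1255.00−1046.86)·(250−151)/(1390.50−1046.86) = 151 + 208.14·99/343.64 ≈ 210.96, so AQI = 211.
Los Angeles 1834.31: bracket 1390.51–2072.55 → index 251–350; slope 99/682.04, offset 443.80.
AQI = 251 + 99/682.04·443.80 ≈ 315.42 ⇒ 315.
Lahore: 549.54 ∈ [320.47, 578.47] ↔ index [51, 100].
51 + (549.54−320.47)·(100−51)/(578.47−320.47) = 51 + 229.07·49/258.00 ≈ 94.51, so AQI = 95.
AQIs: Phoenix=131, Bangkok=130, São Paulo=211, Los Angeles=315, Lahore=95. Sum = 131 + 130 + 211 + 315 + 95 = 882.

882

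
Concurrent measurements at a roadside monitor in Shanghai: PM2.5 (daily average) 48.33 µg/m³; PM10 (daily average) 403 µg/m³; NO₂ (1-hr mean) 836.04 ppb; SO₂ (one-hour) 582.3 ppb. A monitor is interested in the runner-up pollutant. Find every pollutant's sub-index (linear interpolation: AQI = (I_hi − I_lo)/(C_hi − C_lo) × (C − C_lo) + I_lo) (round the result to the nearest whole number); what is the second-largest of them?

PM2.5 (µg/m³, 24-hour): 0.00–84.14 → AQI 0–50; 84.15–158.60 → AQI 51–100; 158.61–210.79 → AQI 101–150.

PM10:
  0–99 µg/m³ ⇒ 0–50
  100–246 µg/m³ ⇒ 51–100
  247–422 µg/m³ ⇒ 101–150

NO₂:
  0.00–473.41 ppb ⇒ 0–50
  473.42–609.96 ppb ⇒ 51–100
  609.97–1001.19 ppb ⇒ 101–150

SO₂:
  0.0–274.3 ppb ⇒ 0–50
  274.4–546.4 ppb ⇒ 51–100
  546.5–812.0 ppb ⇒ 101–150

PM2.5: 48.33 ∈ [0.00, 84.14] ↔ index [0, 50].
0 + (48.33−0.00)·(50−0)/(84.14−0.00) = 0 + 48.33·50/84.14 ≈ 28.72, so AQI = 29.
PM10: 403 lies in 247–422, so I_lo=101, I_hi=150, C_lo=247, C_hi=422.
(150−101)/(422−247) × (403−247) + 101 = 49/175 × 156 + 101 ≈ 144.68 → 145.
NO₂: 836.04 ∈ [609.97, 1001.19] ↔ index [101, 150].
101 + (836.04−609.97)·(150−101)/(1001.19−609.97) = 101 + 226.07·49/391.22 ≈ 129.32, so AQI = 129.
SO₂ 582.3: bracket 546.5–812.0 → index 101–150; slope 49/265.5, offset 35.8.
AQI = 101 + 49/265.5·35.8 ≈ 107.61 ⇒ 108.
Sub-indices: PM2.5→29, PM10→145, NO₂→129, SO₂→108. Ranked high→low: 145, 129, 108, 29. Second-highest sub-index = 129.

129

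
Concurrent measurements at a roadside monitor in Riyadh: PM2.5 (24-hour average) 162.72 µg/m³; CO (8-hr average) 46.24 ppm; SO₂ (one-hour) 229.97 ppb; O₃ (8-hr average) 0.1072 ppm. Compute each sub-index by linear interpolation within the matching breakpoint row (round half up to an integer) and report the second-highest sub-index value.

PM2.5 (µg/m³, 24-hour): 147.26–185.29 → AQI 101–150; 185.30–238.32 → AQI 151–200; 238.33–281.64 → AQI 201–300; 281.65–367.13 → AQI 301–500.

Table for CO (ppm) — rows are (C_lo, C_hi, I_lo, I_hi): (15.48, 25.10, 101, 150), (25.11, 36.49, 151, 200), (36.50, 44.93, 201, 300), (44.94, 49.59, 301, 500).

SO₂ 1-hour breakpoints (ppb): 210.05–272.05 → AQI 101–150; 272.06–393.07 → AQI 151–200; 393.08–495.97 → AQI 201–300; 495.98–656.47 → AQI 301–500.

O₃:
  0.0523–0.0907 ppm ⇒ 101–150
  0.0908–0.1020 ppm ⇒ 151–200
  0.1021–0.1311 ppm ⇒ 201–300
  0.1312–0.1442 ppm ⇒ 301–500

PM2.5: 162.72 ∈ [147.26, 185.29] ↔ index [101, 150].
101 + (162.72−147.26)·(150−101)/(185.29−147.26) = 101 + 15.46·49/38.03 ≈ 120.92, so AQI = 121.
CO: 46.24 ∈ [44.94, 49.59] ↔ index [301, 500].
301 + (46.24−44.94)·(500−301)/(49.59−44.94) = 301 + 1.30·199/4.65 ≈ 356.63, so AQI = 357.
SO₂: 229.97 lies in 210.05–272.05, so I_lo=101, I_hi=150, C_lo=210.05, C_hi=272.05.
(150−101)/(272.05−210.05) × (229.97−210.05) + 101 = 49/62.00 × 19.92 + 101 ≈ 116.74 → 117.
O₃: 0.1072 lies in 0.1021–0.1311, so I_lo=201, I_hi=300, C_lo=0.1021, C_hi=0.1311.
(300−201)/(0.1311−0.1021) × (0.1072−0.1021) + 201 = 99/0.0290 × 0.0051 + 201 ≈ 218.41 → 218.
Sub-indices: PM2.5→121, CO→357, SO₂→117, O₃→218. Ranked high→low: 357, 218, 121, 117. Second-highest sub-index = 218.

218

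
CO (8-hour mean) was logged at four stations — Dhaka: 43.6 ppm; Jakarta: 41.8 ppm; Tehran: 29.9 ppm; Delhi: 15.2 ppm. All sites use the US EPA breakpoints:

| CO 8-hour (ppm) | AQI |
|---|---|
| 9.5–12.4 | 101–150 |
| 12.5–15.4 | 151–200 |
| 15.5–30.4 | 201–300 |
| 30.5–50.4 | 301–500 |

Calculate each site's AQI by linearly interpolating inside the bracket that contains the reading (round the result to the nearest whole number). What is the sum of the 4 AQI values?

Dhaka: row 30.5–50.4 (AQI 301–500). (500−301)·(43.6−30.5)/(50.4−30.5) + 301 = 199·13.1/19.9 + 301 ≈ 432.00 → 432.
Jakarta: 41.8 lies in 30.5–50.4, so I_lo=301, I_hi=500, C_lo=30.5, C_hi=50.4.
(500−301)/(50.4−30.5) × (41.8−30.5) + 301 = 199/19.9 × 11.3 + 301 ≈ 414.00 → 414.
Tehran: 29.9 lies in 15.5–30.4, so I_lo=201, I_hi=300, C_lo=15.5, C_hi=30.4.
(300−201)/(30.4−15.5) × (29.9−15.5) + 201 = 99/14.9 × 14.4 + 201 ≈ 296.68 → 297.
Delhi: 15.2 lies in 12.5–15.4, so I_lo=151, I_hi=200, C_lo=12.5, C_hi=15.4.
(200−151)/(15.4−12.5) × (15.2−12.5) + 151 = 49/2.9 × 2.7 + 151 ≈ 196.62 → 197.
AQIs: Dhaka=432, Jakarta=414, Tehran=297, Delhi=197. Sum = 432 + 414 + 297 + 197 = 1340.

1340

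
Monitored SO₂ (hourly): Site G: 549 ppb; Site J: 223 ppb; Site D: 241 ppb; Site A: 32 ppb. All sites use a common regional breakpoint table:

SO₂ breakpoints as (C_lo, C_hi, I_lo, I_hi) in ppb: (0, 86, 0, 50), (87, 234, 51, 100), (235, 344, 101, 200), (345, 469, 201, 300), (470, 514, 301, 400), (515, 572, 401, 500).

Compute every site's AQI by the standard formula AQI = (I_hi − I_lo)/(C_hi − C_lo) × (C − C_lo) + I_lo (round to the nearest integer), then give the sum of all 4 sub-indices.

681

Site G: 549 ∈ [515, 572] ↔ index [401, 500].
401 + (549−515)·(500−401)/(572−515) = 401 + 34·99/57 ≈ 460.05, so AQI = 460.
Site J: 223 lies in 87–234, so I_lo=51, I_hi=100, C_lo=87, C_hi=234.
(100−51)/(234−87) × (223−87) + 51 = 49/147 × 136 + 51 ≈ 96.33 → 96.
Site D 241: bracket 235–344 → index 101–200; slope 99/109, offset 6.
AQI = 101 + 99/109·6 ≈ 106.45 ⇒ 106.
Site A: 32 lies in 0–86, so I_lo=0, I_hi=50, C_lo=0, C_hi=86.
(50−0)/(86−0) × (32−0) + 0 = 50/86 × 32 + 0 ≈ 18.60 → 19.
AQIs: Site G=460, Site J=96, Site D=106, Site A=19. Sum = 460 + 96 + 106 + 19 = 681.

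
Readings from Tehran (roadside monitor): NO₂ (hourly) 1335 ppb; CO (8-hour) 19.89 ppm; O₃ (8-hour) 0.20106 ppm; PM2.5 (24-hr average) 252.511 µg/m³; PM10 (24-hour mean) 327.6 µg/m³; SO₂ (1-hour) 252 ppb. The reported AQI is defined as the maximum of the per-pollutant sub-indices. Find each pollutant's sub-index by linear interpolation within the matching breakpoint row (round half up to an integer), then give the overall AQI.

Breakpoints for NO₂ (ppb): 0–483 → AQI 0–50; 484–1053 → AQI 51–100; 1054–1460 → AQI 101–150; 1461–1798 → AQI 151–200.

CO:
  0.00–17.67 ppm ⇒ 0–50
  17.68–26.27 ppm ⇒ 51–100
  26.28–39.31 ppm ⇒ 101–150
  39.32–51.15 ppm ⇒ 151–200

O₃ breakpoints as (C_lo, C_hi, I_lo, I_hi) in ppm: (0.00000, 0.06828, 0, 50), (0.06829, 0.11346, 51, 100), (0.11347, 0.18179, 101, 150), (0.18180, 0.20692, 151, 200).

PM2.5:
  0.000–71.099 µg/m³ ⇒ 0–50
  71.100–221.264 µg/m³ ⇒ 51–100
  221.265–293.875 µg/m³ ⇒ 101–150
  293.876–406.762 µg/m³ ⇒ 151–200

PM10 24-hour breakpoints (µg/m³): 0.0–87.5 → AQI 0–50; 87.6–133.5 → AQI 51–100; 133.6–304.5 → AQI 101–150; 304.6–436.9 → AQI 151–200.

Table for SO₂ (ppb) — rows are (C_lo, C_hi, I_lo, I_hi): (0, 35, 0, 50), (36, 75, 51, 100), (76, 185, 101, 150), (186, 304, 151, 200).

NO₂ 1335: bracket 1054–1460 → index 101–150; slope 49/406, offset 281.
AQI = 101 + 49/406·281 ≈ 134.91 ⇒ 135.
CO: 19.89 ∈ [17.68, 26.27] ↔ index [51, 100].
51 + (19.89−17.68)·(100−51)/(26.27−17.68) = 51 + 2.21·49/8.59 ≈ 63.61, so AQI = 64.
O₃: 0.20106 lies in 0.18180–0.20692, so I_lo=151, I_hi=200, C_lo=0.18180, C_hi=0.20692.
(200−151)/(0.20692−0.18180) × (0.20106−0.18180) + 151 = 49/0.02512 × 0.01926 + 151 ≈ 188.57 → 189.
PM2.5: 252.511 ∈ [221.265, 293.875] ↔ index [101, 150].
101 + (252.511−221.265)·(150−101)/(293.875−221.265) = 101 + 31.246·49/72.610 ≈ 122.09, so AQI = 122.
PM10: 327.6 ∈ [304.6, 436.9] ↔ index [151, 200].
151 + (327.6−304.6)·(200−151)/(436.9−304.6) = 151 + 23.0·49/132.3 ≈ 159.52, so AQI = 160.
SO₂: 252 lies in 186–304, so I_lo=151, I_hi=200, C_lo=186, C_hi=304.
(200−151)/(304−186) × (252−186) + 151 = 49/118 × 66 + 151 ≈ 178.41 → 178.
Sub-indices: NO₂→135, CO→64, O₃→189, PM2.5→122, PM10→160, SO₂→178. Overall AQI = max = 189; dominant pollutant is O₃.

189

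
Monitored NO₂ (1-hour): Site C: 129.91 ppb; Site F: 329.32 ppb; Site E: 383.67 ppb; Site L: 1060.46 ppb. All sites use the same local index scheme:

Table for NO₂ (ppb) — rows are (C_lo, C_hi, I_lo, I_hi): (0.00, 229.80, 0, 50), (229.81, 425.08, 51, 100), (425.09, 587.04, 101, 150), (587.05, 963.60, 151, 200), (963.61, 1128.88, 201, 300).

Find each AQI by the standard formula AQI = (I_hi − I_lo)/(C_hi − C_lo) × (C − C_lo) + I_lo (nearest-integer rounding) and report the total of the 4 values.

Site C: 129.91 lies in 0.00–229.80, so I_lo=0, I_hi=50, C_lo=0.00, C_hi=229.80.
(50−0)/(229.80−0.00) × (129.91−0.00) + 0 = 50/229.80 × 129.91 + 0 ≈ 28.27 → 28.
Site F: 329.32 ∈ [229.81, 425.08] ↔ index [51, 100].
51 + (329.32−229.81)·(100−51)/(425.08−229.81) = 51 + 99.51·49/195.27 ≈ 75.97, so AQI = 76.
Site E: 383.67 ∈ [229.81, 425.08] ↔ index [51, 100].
51 + (383.67−229.81)·(100−51)/(425.08−229.81) = 51 + 153.86·49/195.27 ≈ 89.61, so AQI = 90.
Site L 1060.46: bracket 963.61–1128.88 → index 201–300; slope 99/165.27, offset 96.85.
AQI = 201 + 99/165.27·96.85 ≈ 259.02 ⇒ 259.
AQIs: Site C=28, Site F=76, Site E=90, Site L=259. Sum = 28 + 76 + 90 + 259 = 453.

453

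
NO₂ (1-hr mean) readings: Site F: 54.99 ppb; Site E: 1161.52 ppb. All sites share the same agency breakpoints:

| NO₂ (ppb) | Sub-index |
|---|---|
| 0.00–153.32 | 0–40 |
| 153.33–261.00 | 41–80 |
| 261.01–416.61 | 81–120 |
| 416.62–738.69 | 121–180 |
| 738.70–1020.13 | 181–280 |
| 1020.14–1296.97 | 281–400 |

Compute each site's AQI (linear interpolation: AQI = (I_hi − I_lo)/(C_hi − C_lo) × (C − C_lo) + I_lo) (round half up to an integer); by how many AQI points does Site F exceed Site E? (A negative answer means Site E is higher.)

Site F: 54.99 ∈ [0.00, 153.32] ↔ index [0, 40].
0 + (54.99−0.00)·(40−0)/(153.32−0.00) = 0 + 54.99·40/153.32 ≈ 14.35, so AQI = 14.
Site E 1161.52: bracket 1020.14–1296.97 → index 281–400; slope 119/276.83, offset 141.38.
AQI = 281 + 119/276.83·141.38 ≈ 341.77 ⇒ 342.
AQIs: Site F=14, Site E=342. Site F (14) − Site E (342) = -328.

-328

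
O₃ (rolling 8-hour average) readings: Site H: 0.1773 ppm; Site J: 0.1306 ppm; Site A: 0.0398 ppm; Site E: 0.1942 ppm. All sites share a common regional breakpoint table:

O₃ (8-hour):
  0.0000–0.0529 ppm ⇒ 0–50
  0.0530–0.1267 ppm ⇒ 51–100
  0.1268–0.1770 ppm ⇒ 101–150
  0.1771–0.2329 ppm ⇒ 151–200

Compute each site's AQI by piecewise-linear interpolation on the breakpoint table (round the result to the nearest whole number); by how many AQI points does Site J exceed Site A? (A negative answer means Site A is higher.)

67

Site H: row 0.1771–0.2329 (AQI 151–200). (200−151)·(0.1773−0.1771)/(0.2329−0.1771) + 151 = 49·0.0002/0.0558 + 151 ≈ 151.18 → 151.
Site J 0.1306: bracket 0.1268–0.1770 → index 101–150; slope 49/0.0502, offset 0.0038.
AQI = 101 + 49/0.0502·0.0038 ≈ 104.71 ⇒ 105.
Site A: 0.0398 lies in 0.0000–0.0529, so I_lo=0, I_hi=50, C_lo=0.0000, C_hi=0.0529.
(50−0)/(0.0529−0.0000) × (0.0398−0.0000) + 0 = 50/0.0529 × 0.0398 + 0 ≈ 37.62 → 38.
Site E: 0.1942 lies in 0.1771–0.2329, so I_lo=151, I_hi=200, C_lo=0.1771, C_hi=0.2329.
(200−151)/(0.2329−0.1771) × (0.1942−0.1771) + 151 = 49/0.0558 × 0.0171 + 151 ≈ 166.02 → 166.
AQIs: Site H=151, Site J=105, Site A=38, Site E=166. Site J (105) − Site A (38) = 67.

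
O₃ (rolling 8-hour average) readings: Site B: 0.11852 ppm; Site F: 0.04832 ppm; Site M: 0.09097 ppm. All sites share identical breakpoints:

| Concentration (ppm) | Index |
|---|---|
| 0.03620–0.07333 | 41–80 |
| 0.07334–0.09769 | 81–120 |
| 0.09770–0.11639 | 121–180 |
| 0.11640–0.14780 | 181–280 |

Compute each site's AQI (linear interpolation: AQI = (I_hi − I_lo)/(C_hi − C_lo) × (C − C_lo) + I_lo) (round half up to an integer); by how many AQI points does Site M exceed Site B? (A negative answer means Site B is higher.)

-79

Site B: row 0.11640–0.14780 (AQI 181–280). (280−181)·(0.11852−0.11640)/(0.14780−0.11640) + 181 = 99·0.00212/0.03140 + 181 ≈ 187.68 → 188.
Site F 0.04832: bracket 0.03620–0.07333 → index 41–80; slope 39/0.03713, offset 0.01212.
AQI = 41 + 39/0.03713·0.01212 ≈ 53.73 ⇒ 54.
Site M 0.09097: bracket 0.07334–0.09769 → index 81–120; slope 39/0.02435, offset 0.01763.
AQI = 81 + 39/0.02435·0.01763 ≈ 109.24 ⇒ 109.
AQIs: Site B=188, Site F=54, Site M=109. Site M (109) − Site B (188) = -79.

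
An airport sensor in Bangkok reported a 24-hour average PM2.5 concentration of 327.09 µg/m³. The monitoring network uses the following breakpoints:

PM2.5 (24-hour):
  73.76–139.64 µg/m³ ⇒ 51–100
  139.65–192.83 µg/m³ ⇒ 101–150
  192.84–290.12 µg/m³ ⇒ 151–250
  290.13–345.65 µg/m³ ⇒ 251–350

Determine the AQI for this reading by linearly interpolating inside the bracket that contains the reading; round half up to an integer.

317

PM2.5: 327.09 ∈ [290.13, 345.65] ↔ index [251, 350].
251 + (327.09−290.13)·(350−251)/(345.65−290.13) = 251 + 36.96·99/55.52 ≈ 316.90, so AQI = 317.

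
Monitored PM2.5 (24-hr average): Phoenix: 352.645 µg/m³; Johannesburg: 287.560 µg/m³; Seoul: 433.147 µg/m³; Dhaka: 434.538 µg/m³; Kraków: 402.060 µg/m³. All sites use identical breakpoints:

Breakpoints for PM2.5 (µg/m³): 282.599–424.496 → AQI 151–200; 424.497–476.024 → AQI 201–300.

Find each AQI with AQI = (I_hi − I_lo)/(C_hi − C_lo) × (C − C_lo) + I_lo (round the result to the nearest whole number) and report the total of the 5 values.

958

Phoenix: 352.645 lies in 282.599–424.496, so I_lo=151, I_hi=200, C_lo=282.599, C_hi=424.496.
(200−151)/(424.496−282.599) × (352.645−282.599) + 151 = 49/141.897 × 70.046 + 151 ≈ 175.19 → 175.
Johannesburg: 287.560 ∈ [282.599, 424.496] ↔ index [151, 200].
151 + (287.560−282.599)·(200−151)/(424.496−282.599) = 151 + 4.961·49/141.897 ≈ 152.71, so AQI = 153.
Seoul: 433.147 lies in 424.497–476.024, so I_lo=201, I_hi=300, C_lo=424.497, C_hi=476.024.
(300−201)/(476.024−424.497) × (433.147−424.497) + 201 = 99/51.527 × 8.650 + 201 ≈ 217.62 → 218.
Dhaka: row 424.497–476.024 (AQI 201–300). (300−201)·(434.538−424.497)/(476.024−424.497) + 201 = 99·10.041/51.527 + 201 ≈ 220.29 → 220.
Kraków: 402.060 ∈ [282.599, 424.496] ↔ index [151, 200].
151 + (402.060−282.599)·(200−151)/(424.496−282.599) = 151 + 119.461·49/141.897 ≈ 192.25, so AQI = 192.
AQIs: Phoenix=175, Johannesburg=153, Seoul=218, Dhaka=220, Kraków=192. Sum = 175 + 153 + 218 + 220 + 192 = 958.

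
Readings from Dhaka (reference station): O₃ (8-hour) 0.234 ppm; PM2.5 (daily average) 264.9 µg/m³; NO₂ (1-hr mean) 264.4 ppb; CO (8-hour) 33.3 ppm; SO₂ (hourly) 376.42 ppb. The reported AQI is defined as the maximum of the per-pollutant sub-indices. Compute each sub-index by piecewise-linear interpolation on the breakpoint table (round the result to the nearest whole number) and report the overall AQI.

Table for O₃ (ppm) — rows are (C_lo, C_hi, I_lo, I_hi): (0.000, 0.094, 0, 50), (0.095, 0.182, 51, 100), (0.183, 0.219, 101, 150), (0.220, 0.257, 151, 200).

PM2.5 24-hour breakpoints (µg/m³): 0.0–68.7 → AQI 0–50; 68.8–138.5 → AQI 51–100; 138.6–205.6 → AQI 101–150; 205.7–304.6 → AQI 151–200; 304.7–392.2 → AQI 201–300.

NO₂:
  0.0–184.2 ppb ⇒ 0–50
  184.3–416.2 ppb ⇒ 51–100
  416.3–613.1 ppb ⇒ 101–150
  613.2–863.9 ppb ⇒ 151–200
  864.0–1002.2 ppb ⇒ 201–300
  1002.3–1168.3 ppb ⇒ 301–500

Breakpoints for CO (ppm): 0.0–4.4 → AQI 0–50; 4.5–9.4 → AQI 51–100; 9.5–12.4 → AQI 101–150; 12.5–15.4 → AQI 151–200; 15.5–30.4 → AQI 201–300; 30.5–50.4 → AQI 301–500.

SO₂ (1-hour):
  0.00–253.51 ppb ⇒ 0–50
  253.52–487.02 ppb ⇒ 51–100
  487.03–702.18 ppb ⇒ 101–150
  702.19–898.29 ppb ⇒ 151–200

O₃: row 0.220–0.257 (AQI 151–200). (200−151)·(0.234−0.220)/(0.257−0.220) + 151 = 49·0.014/0.037 + 151 ≈ 169.54 → 170.
PM2.5: 264.9 lies in 205.7–304.6, so I_lo=151, I_hi=200, C_lo=205.7, C_hi=304.6.
(200−151)/(304.6−205.7) × (264.9−205.7) + 151 = 49/98.9 × 59.2 + 151 ≈ 180.33 → 180.
NO₂: 264.4 ∈ [184.3, 416.2] ↔ index [51, 100].
51 + (264.4−184.3)·(100−51)/(416.2−184.3) = 51 + 80.1·49/231.9 ≈ 67.92, so AQI = 68.
CO: row 30.5–50.4 (AQI 301–500). (500−301)·(33.3−30.5)/(50.4−30.5) + 301 = 199·2.8/19.9 + 301 ≈ 329.00 → 329.
SO₂: row 253.52–487.02 (AQI 51–100). (100−51)·(376.42−253.52)/(487.02−253.52) + 51 = 49·122.90/233.50 + 51 ≈ 76.79 → 77.
Sub-indices: O₃→170, PM2.5→180, NO₂→68, CO→329, SO₂→77. Overall AQI = max = 329; dominant pollutant is CO.

329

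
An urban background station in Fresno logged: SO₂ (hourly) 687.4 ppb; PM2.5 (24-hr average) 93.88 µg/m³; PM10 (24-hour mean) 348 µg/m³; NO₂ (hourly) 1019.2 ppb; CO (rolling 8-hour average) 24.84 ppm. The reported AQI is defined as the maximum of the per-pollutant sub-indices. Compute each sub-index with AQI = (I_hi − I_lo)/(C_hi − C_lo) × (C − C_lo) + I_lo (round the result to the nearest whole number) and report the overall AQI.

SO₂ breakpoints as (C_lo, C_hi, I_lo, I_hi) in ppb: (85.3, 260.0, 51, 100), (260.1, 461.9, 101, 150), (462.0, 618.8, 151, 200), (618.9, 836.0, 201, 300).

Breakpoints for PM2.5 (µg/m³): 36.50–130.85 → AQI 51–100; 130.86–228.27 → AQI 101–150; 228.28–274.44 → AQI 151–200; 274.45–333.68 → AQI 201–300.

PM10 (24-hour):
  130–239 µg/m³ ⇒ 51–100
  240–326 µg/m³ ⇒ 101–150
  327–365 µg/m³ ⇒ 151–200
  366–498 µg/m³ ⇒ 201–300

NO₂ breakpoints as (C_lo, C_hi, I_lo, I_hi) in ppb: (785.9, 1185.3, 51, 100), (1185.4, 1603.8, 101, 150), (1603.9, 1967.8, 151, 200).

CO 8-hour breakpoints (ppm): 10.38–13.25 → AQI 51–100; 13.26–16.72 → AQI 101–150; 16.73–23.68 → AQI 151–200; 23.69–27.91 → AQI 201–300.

232

SO₂: row 618.9–836.0 (AQI 201–300). (300−201)·(687.4−618.9)/(836.0−618.9) + 201 = 99·68.5/217.1 + 201 ≈ 232.24 → 232.
PM2.5: 93.88 lies in 36.50–130.85, so I_lo=51, I_hi=100, C_lo=36.50, C_hi=130.85.
(100−51)/(130.85−36.50) × (93.88−36.50) + 51 = 49/94.35 × 57.38 + 51 ≈ 80.80 → 81.
PM10: 348 lies in 327–365, so I_lo=151, I_hi=200, C_lo=327, C_hi=365.
(200−151)/(365−327) × (348−327) + 151 = 49/38 × 21 + 151 ≈ 178.08 → 178.
NO₂: row 785.9–1185.3 (AQI 51–100). (100−51)·(1019.2−785.9)/(1185.3−785.9) + 51 = 49·233.3/399.4 + 51 ≈ 79.62 → 80.
CO: row 23.69–27.91 (AQI 201–300). (300−201)·(24.84−23.69)/(27.91−23.69) + 201 = 99·1.15/4.22 + 201 ≈ 227.98 → 228.
Sub-indices: SO₂→232, PM2.5→81, PM10→178, NO₂→80, CO→228. Overall AQI = max = 232; dominant pollutant is SO₂.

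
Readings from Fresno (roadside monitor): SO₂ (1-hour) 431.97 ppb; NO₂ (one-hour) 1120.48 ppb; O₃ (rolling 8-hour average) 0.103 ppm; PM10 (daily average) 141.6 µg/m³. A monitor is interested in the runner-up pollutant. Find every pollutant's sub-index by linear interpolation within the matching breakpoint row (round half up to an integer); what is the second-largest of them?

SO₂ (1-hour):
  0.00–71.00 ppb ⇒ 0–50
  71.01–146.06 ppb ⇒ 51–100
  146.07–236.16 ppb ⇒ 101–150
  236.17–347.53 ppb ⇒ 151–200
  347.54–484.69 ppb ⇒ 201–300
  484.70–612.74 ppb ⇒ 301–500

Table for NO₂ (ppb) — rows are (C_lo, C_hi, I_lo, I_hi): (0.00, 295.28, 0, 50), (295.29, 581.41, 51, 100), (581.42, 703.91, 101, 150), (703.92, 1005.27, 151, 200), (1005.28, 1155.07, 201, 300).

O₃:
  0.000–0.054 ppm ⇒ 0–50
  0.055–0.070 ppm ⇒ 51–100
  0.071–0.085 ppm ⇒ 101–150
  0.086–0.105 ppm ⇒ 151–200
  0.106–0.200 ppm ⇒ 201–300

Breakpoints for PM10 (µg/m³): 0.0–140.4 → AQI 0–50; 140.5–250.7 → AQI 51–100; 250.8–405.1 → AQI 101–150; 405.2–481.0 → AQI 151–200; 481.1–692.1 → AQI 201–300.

262

SO₂: row 347.54–484.69 (AQI 201–300). (300−201)·(431.97−347.54)/(484.69−347.54) + 201 = 99·84.43/137.15 + 201 ≈ 261.94 → 262.
NO₂: 1120.48 ∈ [1005.28, 1155.07] ↔ index [201, 300].
201 + (1120.48−1005.28)·(300−201)/(1155.07−1005.28) = 201 + 115.20·99/149.79 ≈ 277.14, so AQI = 277.
O₃: row 0.086–0.105 (AQI 151–200). (200−151)·(0.103−0.086)/(0.105−0.086) + 151 = 49·0.017/0.019 + 151 ≈ 194.84 → 195.
PM10: 141.6 ∈ [140.5, 250.7] ↔ index [51, 100].
51 + (141.6−140.5)·(100−51)/(250.7−140.5) = 51 + 1.1·49/110.2 ≈ 51.49, so AQI = 51.
Sub-indices: SO₂→262, NO₂→277, O₃→195, PM10→51. Ranked high→low: 277, 262, 195, 51. Second-highest sub-index = 262.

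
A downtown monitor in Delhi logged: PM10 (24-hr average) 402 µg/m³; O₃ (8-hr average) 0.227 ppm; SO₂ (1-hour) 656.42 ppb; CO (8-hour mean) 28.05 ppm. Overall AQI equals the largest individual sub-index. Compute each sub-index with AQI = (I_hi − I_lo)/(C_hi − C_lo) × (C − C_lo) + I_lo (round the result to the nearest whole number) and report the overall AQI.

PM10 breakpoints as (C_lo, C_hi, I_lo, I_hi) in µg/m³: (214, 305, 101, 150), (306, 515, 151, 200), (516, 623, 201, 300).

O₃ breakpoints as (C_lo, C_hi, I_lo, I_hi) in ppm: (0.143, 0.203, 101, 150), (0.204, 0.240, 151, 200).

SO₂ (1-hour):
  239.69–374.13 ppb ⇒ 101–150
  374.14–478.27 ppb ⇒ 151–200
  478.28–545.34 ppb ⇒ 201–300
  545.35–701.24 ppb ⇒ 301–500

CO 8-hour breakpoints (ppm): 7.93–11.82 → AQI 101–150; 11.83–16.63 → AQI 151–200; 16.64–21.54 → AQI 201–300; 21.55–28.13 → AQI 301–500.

PM10: 402 lies in 306–515, so I_lo=151, I_hi=200, C_lo=306, C_hi=515.
(200−151)/(515−306) × (402−306) + 151 = 49/209 × 96 + 151 ≈ 173.51 → 174.
O₃: 0.227 ∈ [0.204, 0.240] ↔ index [151, 200].
151 + (0.227−0.204)·(200−151)/(0.240−0.204) = 151 + 0.023·49/0.036 ≈ 182.31, so AQI = 182.
SO₂: row 545.35–701.24 (AQI 301–500). (500−301)·(656.42−545.35)/(701.24−545.35) + 301 = 199·111.07/155.89 + 301 ≈ 442.79 → 443.
CO: 28.05 ∈ [21.55, 28.13] ↔ index [301, 500].
301 + (28.05−21.55)·(500−301)/(28.13−21.55) = 301 + 6.50·199/6.58 ≈ 497.58, so AQI = 498.
Sub-indices: PM10→174, O₃→182, SO₂→443, CO→498. Overall AQI = max = 498; dominant pollutant is CO.
AQI 498: Hazardous.

498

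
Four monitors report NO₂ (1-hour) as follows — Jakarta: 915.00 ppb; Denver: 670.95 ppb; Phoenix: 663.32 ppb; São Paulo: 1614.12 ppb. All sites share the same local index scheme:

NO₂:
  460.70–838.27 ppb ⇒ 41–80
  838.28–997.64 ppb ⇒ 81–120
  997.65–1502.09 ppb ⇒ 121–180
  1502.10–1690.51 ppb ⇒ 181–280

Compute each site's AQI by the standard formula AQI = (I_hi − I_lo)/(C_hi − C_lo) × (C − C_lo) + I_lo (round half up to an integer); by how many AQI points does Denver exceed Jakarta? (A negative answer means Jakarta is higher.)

-37

Jakarta: row 838.28–997.64 (AQI 81–120). (120−81)·(915.00−838.28)/(997.64−838.28) + 81 = 39·76.72/159.36 + 81 ≈ 99.78 → 100.
Denver: row 460.70–838.27 (AQI 41–80). (80−41)·(670.95−460.70)/(838.27−460.70) + 41 = 39·210.25/377.57 + 41 ≈ 62.72 → 63.
Phoenix 663.32: bracket 460.70–838.27 → index 41–80; slope 39/377.57, offset 202.62.
AQI = 41 + 39/377.57·202.62 ≈ 61.93 ⇒ 62.
São Paulo: 1614.12 ∈ [1502.10, 1690.51] ↔ index [181, 280].
181 + (1614.12−1502.10)·(280−181)/(1690.51−1502.10) = 181 + 112.02·99/188.41 ≈ 239.86, so AQI = 240.
AQIs: Jakarta=100, Denver=63, Phoenix=62, São Paulo=240. Denver (63) − Jakarta (100) = -37.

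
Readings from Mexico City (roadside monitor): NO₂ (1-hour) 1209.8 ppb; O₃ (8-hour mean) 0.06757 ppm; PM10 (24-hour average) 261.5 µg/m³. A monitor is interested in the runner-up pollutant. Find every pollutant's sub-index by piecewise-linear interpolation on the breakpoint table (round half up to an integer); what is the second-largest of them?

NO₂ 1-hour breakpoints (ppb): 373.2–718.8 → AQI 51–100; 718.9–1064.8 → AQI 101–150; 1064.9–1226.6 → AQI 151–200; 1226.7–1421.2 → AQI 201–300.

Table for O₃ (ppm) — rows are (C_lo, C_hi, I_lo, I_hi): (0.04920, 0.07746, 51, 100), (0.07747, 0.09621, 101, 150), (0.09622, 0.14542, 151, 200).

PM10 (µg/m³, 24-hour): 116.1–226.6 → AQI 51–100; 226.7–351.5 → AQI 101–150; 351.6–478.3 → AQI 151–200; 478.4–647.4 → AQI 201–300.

NO₂: 1209.8 ∈ [1064.9, 1226.6] ↔ index [151, 200].
151 + (1209.8−1064.9)·(200−151)/(1226.6−1064.9) = 151 + 144.9·49/161.7 ≈ 194.91, so AQI = 195.
O₃: 0.06757 ∈ [0.04920, 0.07746] ↔ index [51, 100].
51 + (0.06757−0.04920)·(100−51)/(0.07746−0.04920) = 51 + 0.01837·49/0.02826 ≈ 82.85, so AQI = 83.
PM10: 261.5 lies in 226.7–351.5, so I_lo=101, I_hi=150, C_lo=226.7, C_hi=351.5.
(150−101)/(351.5−226.7) × (261.5−226.7) + 101 = 49/124.8 × 34.8 + 101 ≈ 114.66 → 115.
Sub-indices: NO₂→195, O₃→83, PM10→115. Ranked high→low: 195, 115, 83. Second-highest sub-index = 115.

115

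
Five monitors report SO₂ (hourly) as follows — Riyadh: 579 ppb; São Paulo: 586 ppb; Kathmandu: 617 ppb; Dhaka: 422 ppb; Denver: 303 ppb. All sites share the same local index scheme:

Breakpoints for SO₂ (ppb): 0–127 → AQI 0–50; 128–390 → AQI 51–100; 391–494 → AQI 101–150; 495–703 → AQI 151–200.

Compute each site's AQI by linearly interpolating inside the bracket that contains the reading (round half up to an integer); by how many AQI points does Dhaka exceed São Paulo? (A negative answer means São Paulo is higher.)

-56

Riyadh: 579 ∈ [495, 703] ↔ index [151, 200].
151 + (579−495)·(200−151)/(703−495) = 151 + 84·49/208 ≈ 170.79, so AQI = 171.
São Paulo: 586 lies in 495–703, so I_lo=151, I_hi=200, C_lo=495, C_hi=703.
(200−151)/(703−495) × (586−495) + 151 = 49/208 × 91 + 151 ≈ 172.44 → 172.
Kathmandu 617: bracket 495–703 → index 151–200; slope 49/208, offset 122.
AQI = 151 + 49/208·122 ≈ 179.74 ⇒ 180.
Dhaka: 422 ∈ [391, 494] ↔ index [101, 150].
101 + (422−391)·(150−101)/(494−391) = 101 + 31·49/103 ≈ 115.75, so AQI = 116.
Denver: row 128–390 (AQI 51–100). (100−51)·(303−128)/(390−128) + 51 = 49·175/262 + 51 ≈ 83.73 → 84.
AQIs: Riyadh=171, São Paulo=172, Kathmandu=180, Dhaka=116, Denver=84. Dhaka (116) − São Paulo (172) = -56.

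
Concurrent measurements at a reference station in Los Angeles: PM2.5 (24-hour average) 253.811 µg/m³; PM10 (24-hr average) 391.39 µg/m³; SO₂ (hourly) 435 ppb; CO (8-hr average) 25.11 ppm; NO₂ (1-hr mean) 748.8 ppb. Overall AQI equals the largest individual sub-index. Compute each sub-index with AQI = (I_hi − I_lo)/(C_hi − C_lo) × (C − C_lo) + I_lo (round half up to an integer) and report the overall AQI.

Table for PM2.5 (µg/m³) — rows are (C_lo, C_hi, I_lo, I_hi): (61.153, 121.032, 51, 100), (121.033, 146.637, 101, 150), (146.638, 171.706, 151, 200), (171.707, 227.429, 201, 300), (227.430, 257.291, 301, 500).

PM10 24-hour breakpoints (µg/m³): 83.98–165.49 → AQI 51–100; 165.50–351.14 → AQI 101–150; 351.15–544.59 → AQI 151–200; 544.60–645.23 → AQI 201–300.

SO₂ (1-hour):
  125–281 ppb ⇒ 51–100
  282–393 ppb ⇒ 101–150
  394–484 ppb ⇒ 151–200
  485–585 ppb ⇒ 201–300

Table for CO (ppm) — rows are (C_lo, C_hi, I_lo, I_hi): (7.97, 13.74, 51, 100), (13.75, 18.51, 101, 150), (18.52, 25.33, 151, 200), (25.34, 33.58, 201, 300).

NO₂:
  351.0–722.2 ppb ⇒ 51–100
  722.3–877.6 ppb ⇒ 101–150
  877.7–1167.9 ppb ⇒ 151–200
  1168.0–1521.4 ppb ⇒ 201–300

477

PM2.5: row 227.430–257.291 (AQI 301–500). (500−301)·(253.811−227.430)/(257.291−227.430) + 301 = 199·26.381/29.861 + 301 ≈ 476.81 → 477.
PM10: row 351.15–544.59 (AQI 151–200). (200−151)·(391.39−351.15)/(544.59−351.15) + 151 = 49·40.24/193.44 + 151 ≈ 161.19 → 161.
SO₂: 435 lies in 394–484, so I_lo=151, I_hi=200, C_lo=394, C_hi=484.
(200−151)/(484−394) × (435−394) + 151 = 49/90 × 41 + 151 ≈ 173.32 → 173.
CO: 25.11 ∈ [18.52, 25.33] ↔ index [151, 200].
151 + (25.11−18.52)·(200−151)/(25.33−18.52) = 151 + 6.59·49/6.81 ≈ 198.42, so AQI = 198.
NO₂: 748.8 ∈ [722.3, 877.6] ↔ index [101, 150].
101 + (748.8−722.3)·(150−101)/(877.6−722.3) = 101 + 26.5·49/155.3 ≈ 109.36, so AQI = 109.
Sub-indices: PM2.5→477, PM10→161, SO₂→173, CO→198, NO₂→109. Overall AQI = max = 477; dominant pollutant is PM2.5.
AQI 477: Hazardous.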